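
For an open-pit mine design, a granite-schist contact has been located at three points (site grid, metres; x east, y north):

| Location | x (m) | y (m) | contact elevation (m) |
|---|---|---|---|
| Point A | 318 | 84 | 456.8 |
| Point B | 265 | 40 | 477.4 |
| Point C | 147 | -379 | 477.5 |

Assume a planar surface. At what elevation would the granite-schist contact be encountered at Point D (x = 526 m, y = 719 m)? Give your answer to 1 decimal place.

441.9 m

Let the plane be z = a·x + b·y + c.
Point B−Point A: −53a − 44b = 20.6;  Point C−Point A: −171a − 463b = 20.7.
Solving gives a = −0.50702, b = 0.14255.
Then c = 456.8 − a·318 − b·84 = 606.06.
At (526, 719): z = −266.7 + 102.5 + 606.06 = 441.9 m.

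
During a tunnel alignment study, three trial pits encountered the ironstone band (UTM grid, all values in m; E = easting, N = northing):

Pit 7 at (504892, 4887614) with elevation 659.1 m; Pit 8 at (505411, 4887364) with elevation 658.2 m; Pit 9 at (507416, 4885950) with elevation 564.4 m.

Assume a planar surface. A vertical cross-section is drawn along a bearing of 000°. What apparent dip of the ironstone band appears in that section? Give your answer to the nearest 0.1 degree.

Let the plane be z = a·E + b·N + c.
Pit 8−Pit 7: 519a − 250b = −0.9;  Pit 9−Pit 7: 2524a − 1664b = −94.7.
Solving gives a = 0.09534, b = 0.20152.
Unit vector along 000° is (sin 0°, cos 0°) = (0.0000, 1.0000).
Slope in that direction = a·(0.0000) + b·(1.0000) = 0.20152.
Apparent dip = arctan|0.20152| = 11.4° (true dip is 12.6°, so apparent ≤ true as expected).

11.4°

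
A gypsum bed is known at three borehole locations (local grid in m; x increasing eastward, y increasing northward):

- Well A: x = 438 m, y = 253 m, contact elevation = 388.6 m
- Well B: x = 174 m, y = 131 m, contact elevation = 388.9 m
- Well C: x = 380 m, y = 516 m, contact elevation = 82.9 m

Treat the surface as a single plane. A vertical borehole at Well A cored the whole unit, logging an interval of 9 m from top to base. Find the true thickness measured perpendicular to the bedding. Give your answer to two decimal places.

Two edge vectors: Well A→Well B = (-264, -122, 0.3), Well A→Well C = (-58, 263, -305.7).
Normal n = (Well A→Well B) × (Well A→Well C) = (37216.5, -80722.2, -76508).
So ∂z/∂x = −n_x/n_z = 0.48644 and ∂z/∂y = −n_y/n_z = −1.05508.
|∇z| = √(a²+b²) = 1.16182, so dip δ = arctan(1.16182) = 49.28°.
True thickness = vertical thickness × cos δ = 9 × cos 49.28° = 5.87 m.

5.87 m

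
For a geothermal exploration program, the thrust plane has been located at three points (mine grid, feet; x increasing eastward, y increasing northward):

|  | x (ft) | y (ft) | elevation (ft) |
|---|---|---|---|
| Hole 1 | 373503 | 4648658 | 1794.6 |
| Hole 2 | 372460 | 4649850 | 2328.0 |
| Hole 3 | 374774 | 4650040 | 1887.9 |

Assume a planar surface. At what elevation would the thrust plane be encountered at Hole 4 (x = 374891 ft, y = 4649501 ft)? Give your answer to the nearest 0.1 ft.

1721.8 ft

Two edge vectors: Hole 1→Hole 2 = (-1043, 1192, 533.4), Hole 1→Hole 3 = (1271, 1382, 93.3).
Normal n = (Hole 1→Hole 2) × (Hole 1→Hole 3) = (-625945.2, 775263.3, -2956458).
So ∂z/∂x = −n_x/n_z = −0.211721323 and ∂z/∂y = −n_y/n_z = 0.262227064.
Intercept c from Hole 1: 1794.6 + 79078.55 − 1219003.94 = −1138130.79.
At (374891, 4649501): z = −79372.4 + 1219225.0 − 1138130.79 = 1721.8 ft.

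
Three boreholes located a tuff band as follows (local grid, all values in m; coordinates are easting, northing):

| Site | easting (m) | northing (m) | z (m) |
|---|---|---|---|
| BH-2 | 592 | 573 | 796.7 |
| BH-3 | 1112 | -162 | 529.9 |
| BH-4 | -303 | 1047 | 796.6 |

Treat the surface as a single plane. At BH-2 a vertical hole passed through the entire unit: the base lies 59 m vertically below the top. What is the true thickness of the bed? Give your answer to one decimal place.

Let the plane be z = a·easting + b·northing + c.
BH-3−BH-2: 520a − 735b = −266.8;  BH-4−BH-2: −895a + 474b = −0.1.
Solving gives a = 0.30762, b = 0.58063.
|∇z| = √(a²+b²) = 0.65708, so dip δ = arctan(0.65708) = 33.31°.
True thickness = vertical thickness × cos δ = 59 × cos 33.31° = 49.3 m.

49.3 m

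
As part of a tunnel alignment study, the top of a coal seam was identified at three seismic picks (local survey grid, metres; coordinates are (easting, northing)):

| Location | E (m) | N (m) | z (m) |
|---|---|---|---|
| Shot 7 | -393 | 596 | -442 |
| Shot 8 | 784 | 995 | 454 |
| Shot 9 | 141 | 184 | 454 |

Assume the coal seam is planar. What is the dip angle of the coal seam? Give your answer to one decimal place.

53.0°

Two edge vectors: Shot 7→Shot 8 = (1177, 399, 896), Shot 7→Shot 9 = (534, -412, 896).
Normal n = (Shot 7→Shot 8) × (Shot 7→Shot 9) = (726656, -576128, -697990).
So ∂z/∂E = −n_x/n_z = 1.04107 and ∂z/∂N = −n_y/n_z = −0.82541.
Gradient magnitude |∇z| = √(a² + b²) = √(1.08383 + 0.68130) = 1.32858.
True dip = arctan(1.32858) = 53.0°, dipping toward NW (azimuth ≈ 308°).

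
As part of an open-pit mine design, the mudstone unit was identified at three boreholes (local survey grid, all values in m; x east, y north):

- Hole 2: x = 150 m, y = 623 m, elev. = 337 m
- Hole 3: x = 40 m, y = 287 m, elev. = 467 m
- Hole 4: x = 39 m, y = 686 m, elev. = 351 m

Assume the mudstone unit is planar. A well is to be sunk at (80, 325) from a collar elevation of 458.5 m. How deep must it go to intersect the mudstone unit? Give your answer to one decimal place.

14.2 m

Two edge vectors: Hole 2→Hole 3 = (-110, -336, 130), Hole 2→Hole 4 = (-111, 63, 14).
Normal n = (Hole 2→Hole 3) × (Hole 2→Hole 4) = (-12894, -12890, -44226).
So ∂z/∂x = −n_x/n_z = −0.29155 and ∂z/∂y = −n_y/n_z = −0.29146.
Intercept c from Hole 2: 337 + 43.73 + 181.58 = 562.31.
At (80, 325): z_contact = −23.32 − 94.72 + 562.31 = 444.26 m.
Depth below ground = 458.5 − 444.26 = 14.2 m.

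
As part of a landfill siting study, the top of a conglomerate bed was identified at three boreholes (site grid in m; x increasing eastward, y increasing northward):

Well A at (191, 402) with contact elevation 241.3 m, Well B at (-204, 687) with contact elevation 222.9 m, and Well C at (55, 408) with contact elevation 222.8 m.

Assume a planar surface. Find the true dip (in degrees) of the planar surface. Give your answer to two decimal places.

10.97°

Let the plane be z = a·x + b·y + c.
Well B−Well A: −395a + 285b = −18.4;  Well C−Well A: −136a + 6b = −18.5.
Solving gives a = 0.14185, b = 0.13204.
Gradient magnitude |∇z| = √(a² + b²) = √(0.02012 + 0.01744) = 0.19380.
True dip = arctan(0.19380) = 10.97°, dipping toward SW (azimuth ≈ 227°).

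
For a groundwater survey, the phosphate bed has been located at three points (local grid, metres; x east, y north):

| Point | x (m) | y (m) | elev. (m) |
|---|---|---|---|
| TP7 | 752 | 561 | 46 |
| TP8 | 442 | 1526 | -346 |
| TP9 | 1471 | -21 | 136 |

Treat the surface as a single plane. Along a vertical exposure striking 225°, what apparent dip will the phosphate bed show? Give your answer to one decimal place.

Let the plane be z = a·x + b·y + c.
TP8−TP7: −310a + 965b = −392;  TP9−TP7: 719a − 582b = 90.
Solving gives a = −0.27520, b = −0.49463.
Unit vector along 225° is (sin 225°, cos 225°) = (-0.7071, -0.7071).
Slope in that direction = a·(-0.7071) + b·(-0.7071) = 0.54435.
Apparent dip = arctan|0.54435| = 28.6° (true dip is 29.5°, so apparent ≤ true as expected).

28.6°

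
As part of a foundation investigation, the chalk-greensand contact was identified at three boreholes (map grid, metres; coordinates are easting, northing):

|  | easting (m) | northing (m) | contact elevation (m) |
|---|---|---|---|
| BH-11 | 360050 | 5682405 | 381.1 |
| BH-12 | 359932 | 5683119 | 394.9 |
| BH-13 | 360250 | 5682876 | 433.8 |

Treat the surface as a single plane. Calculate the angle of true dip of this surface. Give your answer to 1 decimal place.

9.3°

Two edge vectors: BH-11→BH-12 = (-118, 714, 13.8), BH-11→BH-13 = (200, 471, 52.7).
Normal n = (BH-11→BH-12) × (BH-11→BH-13) = (31128, 8978.6, -198378).
So ∂z/∂easting = −n_x/n_z = 0.15691 and ∂z/∂northing = −n_y/n_z = 0.04526.
Gradient magnitude |∇z| = √(a² + b²) = √(0.02462 + 0.00205) = 0.16331.
True dip = arctan(0.16331) = 9.3°, dipping toward WSW (azimuth ≈ 254°).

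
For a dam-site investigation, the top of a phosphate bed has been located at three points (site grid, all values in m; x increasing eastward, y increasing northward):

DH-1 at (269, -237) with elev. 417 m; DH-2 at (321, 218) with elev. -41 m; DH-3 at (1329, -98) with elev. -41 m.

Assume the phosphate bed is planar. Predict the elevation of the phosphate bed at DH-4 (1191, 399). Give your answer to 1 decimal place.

-481.9 m

Let the plane be z = a·x + b·y + c.
DH-2−DH-1: 52a + 455b = −458;  DH-3−DH-1: 1060a + 139b = −458.
Solving gives a = −0.304644, b = −0.971777.
Then c = 417 − a·269 − b·-237 = 268.64.
At (1191, 399): z = −362.8 − 387.7 + 268.64 = -481.9 m.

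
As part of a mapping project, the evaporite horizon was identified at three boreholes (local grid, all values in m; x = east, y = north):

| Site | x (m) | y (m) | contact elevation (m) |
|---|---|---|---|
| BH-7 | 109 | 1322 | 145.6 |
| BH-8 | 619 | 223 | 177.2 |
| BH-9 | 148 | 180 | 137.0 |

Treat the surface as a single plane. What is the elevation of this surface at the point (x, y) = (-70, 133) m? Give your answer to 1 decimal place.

118.1 m

Let the plane be z = a·x + b·y + c.
BH-8−BH-7: 510a − 1099b = 31.6;  BH-9−BH-7: 39a − 1142b = −8.6.
Solving gives a = 0.084400, b = 0.010413.
Then c = 145.6 − a·109 − b·1322 = 122.63.
At (-70, 133): z = −5.9 + 1.4 + 122.63 = 118.1 m.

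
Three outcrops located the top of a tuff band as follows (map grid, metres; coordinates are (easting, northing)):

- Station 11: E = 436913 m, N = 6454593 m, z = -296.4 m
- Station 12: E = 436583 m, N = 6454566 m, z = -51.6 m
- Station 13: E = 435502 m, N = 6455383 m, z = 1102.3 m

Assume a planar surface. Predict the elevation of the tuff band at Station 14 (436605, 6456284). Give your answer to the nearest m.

Two edge vectors: Station 11→Station 12 = (-330, -27, 244.8), Station 11→Station 13 = (-1411, 790, 1398.7).
Normal n = (Station 11→Station 12) × (Station 11→Station 13) = (-231156.9, 116158.2, -298797).
So ∂z/∂E = −n_x/n_z = −0.77362524 and ∂z/∂N = −n_y/n_z = 0.38875290.
Intercept c from Station 11: -296.4 + 338006.92 − 2509241.74 = −2171531.22.
At (436605, 6456284): z = −337768.6 + 2509899.1 − 2171531.22 = 599.3 m.

599 m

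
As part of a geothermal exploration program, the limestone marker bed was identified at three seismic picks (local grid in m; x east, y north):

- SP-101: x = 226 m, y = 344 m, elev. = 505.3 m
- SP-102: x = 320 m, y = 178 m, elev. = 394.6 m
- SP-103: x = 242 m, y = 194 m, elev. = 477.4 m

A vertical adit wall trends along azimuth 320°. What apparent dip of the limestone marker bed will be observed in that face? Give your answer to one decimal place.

Let the plane be z = a·x + b·y + c.
SP-102−SP-101: 94a − 166b = −110.7;  SP-103−SP-101: 16a − 150b = −27.9.
Solving gives a = −1.04628, b = 0.07440.
Unit vector along 320° is (sin 320°, cos 320°) = (-0.6428, 0.7660).
Slope in that direction = a·(-0.6428) + b·(0.7660) = 0.72953.
Apparent dip = arctan|0.72953| = 36.1° (true dip is 46.4°, so apparent ≤ true as expected).

36.1°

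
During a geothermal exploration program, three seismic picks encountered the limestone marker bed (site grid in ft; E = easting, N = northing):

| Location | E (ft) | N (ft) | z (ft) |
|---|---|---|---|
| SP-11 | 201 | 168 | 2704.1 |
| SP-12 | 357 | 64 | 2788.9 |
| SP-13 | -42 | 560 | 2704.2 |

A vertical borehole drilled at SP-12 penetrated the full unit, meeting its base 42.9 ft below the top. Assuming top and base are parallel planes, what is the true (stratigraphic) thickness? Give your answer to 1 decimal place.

Let the plane be z = a·E + b·N + c.
SP-12−SP-11: 156a − 104b = 84.8;  SP-13−SP-11: −243a + 392b = 0.1.
Solving gives a = 0.92676, b = 0.57475.
|∇z| = √(a²+b²) = 1.09051, so dip δ = arctan(1.09051) = 47.48°.
True thickness = vertical thickness × cos δ = 42.9 × cos 47.48° = 29.0 ft.

29.0 ft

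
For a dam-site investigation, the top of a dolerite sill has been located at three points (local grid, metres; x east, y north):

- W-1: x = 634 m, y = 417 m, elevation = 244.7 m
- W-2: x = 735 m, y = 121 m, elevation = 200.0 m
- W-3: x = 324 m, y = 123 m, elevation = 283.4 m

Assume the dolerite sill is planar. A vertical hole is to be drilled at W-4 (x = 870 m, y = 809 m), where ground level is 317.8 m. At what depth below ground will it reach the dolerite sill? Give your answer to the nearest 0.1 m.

88.8 m

Two edge vectors: W-1→W-2 = (101, -296, -44.7), W-1→W-3 = (-310, -294, 38.7).
Normal n = (W-1→W-2) × (W-1→W-3) = (-24597, 9948.3, -121454).
So ∂z/∂x = −n_x/n_z = −0.20252 and ∂z/∂y = −n_y/n_z = 0.08191.
Intercept c from W-1: 244.7 + 128.40 − 34.16 = 338.94.
At (870, 809): z_contact = −176.19 + 66.27 + 338.94 = 229.01 m.
Depth below ground = 317.8 − 229.01 = 88.8 m.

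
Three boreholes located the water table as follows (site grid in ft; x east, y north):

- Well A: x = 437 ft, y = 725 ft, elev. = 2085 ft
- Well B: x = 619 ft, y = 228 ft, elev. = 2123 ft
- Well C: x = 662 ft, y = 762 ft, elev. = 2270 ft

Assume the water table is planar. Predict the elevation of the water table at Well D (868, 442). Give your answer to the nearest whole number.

2364 ft

Let the plane be z = a·x + b·y + c.
Well B−Well A: 182a − 497b = 38;  Well C−Well A: 225a + 37b = 185.
Solving gives a = 0.78738, b = 0.21188.
Then c = 2085 − a·437 − b·725 = 1587.30.
At (868, 442): z = 683.4 + 93.6 + 1587.30 = 2364.4 ft.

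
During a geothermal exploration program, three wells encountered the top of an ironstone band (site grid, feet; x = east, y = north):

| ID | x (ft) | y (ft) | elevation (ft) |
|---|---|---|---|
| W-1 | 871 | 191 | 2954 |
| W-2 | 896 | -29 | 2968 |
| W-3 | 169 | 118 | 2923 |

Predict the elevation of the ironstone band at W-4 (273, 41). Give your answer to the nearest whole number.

2933 ft

Two edge vectors: W-1→W-2 = (25, -220, 14), W-1→W-3 = (-702, -73, -31).
Normal n = (W-1→W-2) × (W-1→W-3) = (7842, -9053, -156265).
So ∂z/∂x = −n_x/n_z = 0.05018 and ∂z/∂y = −n_y/n_z = −0.05793.
Intercept c from W-1: 2954 − 43.71 + 11.07 = 2921.36.
At (273, 41): z = 13.7 − 2.4 + 2921.36 = 2932.7 ft.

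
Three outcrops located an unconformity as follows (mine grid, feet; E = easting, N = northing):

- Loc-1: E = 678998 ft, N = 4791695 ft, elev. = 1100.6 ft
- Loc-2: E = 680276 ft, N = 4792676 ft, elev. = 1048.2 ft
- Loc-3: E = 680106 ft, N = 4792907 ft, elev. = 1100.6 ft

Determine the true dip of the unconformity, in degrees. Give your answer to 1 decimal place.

10.6°

Let the plane be z = a·E + b·N + c.
Loc-2−Loc-1: 1278a + 981b = −52.4;  Loc-3−Loc-1: 1108a + 1212b = 0.
Solving gives a = −0.13747, b = 0.12567.
Gradient magnitude |∇z| = √(a² + b²) = √(0.01890 + 0.01579) = 0.18626.
True dip = arctan(0.18626) = 10.6°, dipping toward SE (azimuth ≈ 132°).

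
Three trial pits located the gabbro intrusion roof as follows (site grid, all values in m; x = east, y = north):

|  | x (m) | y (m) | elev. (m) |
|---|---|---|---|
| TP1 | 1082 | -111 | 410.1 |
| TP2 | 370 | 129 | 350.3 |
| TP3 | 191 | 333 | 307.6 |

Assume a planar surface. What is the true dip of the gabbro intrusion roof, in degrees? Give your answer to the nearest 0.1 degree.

Two edge vectors: TP1→TP2 = (-712, 240, -59.8), TP1→TP3 = (-891, 444, -102.5).
Normal n = (TP1→TP2) × (TP1→TP3) = (1951.2, -19698.2, -102288).
So ∂z/∂x = −n_x/n_z = 0.01908 and ∂z/∂y = −n_y/n_z = −0.19258.
Gradient magnitude |∇z| = √(a² + b²) = √(0.00036 + 0.03709) = 0.19352.
True dip = arctan(0.19352) = 11.0°, dipping toward N (azimuth ≈ 354°).

11.0°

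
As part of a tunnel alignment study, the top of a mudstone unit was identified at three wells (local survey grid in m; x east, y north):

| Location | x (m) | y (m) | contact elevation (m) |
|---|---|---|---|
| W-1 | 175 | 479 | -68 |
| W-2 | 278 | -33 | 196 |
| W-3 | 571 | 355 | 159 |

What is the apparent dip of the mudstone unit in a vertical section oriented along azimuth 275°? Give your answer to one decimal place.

Let the plane be z = a·x + b·y + c.
W-2−W-1: 103a − 512b = 264;  W-3−W-1: 396a − 124b = 227.
Solving gives a = 0.43946, b = −0.42722.
Unit vector along 275° is (sin 275°, cos 275°) = (-0.9962, 0.0872).
Slope in that direction = a·(-0.9962) + b·(0.0872) = −0.47502.
Apparent dip = arctan|0.47502| = 25.4° (true dip is 31.5°, so apparent ≤ true as expected).

25.4°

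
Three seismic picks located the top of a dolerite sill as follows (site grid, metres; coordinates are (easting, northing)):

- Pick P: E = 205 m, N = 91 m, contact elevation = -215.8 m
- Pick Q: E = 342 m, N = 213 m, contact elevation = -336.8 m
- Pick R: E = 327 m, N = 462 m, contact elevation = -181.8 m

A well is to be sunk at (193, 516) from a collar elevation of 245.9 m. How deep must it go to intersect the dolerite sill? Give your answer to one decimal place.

Two edge vectors: Pick P→Pick Q = (137, 122, -121), Pick P→Pick R = (122, 371, 34).
Normal n = (Pick P→Pick Q) × (Pick P→Pick R) = (49039, -19420, 35943).
So ∂z/∂E = −n_x/n_z = −1.36435 and ∂z/∂N = −n_y/n_z = 0.54030.
Intercept c from Pick P: -215.8 + 279.69 − 49.17 = 14.73.
At (193, 516): z_contact = −263.32 + 278.79 + 14.73 = 30.20 m.
Depth below ground = 245.9 − 30.20 = 215.7 m.

215.7 m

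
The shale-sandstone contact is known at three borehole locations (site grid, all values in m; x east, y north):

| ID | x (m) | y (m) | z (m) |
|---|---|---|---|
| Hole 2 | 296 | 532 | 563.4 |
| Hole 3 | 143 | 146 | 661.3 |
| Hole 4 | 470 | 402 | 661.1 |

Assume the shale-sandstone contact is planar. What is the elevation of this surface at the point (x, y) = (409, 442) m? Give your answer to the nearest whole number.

629 m

Two edge vectors: Hole 2→Hole 3 = (-153, -386, 97.9), Hole 2→Hole 4 = (174, -130, 97.7).
Normal n = (Hole 2→Hole 3) × (Hole 2→Hole 4) = (-24985.2, 31982.7, 87054).
So ∂z/∂x = −n_x/n_z = 0.28701 and ∂z/∂y = −n_y/n_z = −0.36739.
Intercept c from Hole 2: 563.4 − 84.95 + 195.45 = 673.90.
At (409, 442): z = 117.4 − 162.4 + 673.90 = 628.9 m.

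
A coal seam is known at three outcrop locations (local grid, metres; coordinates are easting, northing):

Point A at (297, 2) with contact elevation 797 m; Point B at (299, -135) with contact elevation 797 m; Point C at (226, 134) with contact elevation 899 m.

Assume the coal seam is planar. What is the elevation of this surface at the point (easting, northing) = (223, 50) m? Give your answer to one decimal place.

905.2 m

Two edge vectors: Point A→Point B = (2, -137, 0), Point A→Point C = (-71, 132, 102).
Normal n = (Point A→Point B) × (Point A→Point C) = (-13974, -204, -9463).
So ∂z/∂easting = −n_x/n_z = −1.47670 and ∂z/∂northing = −n_y/n_z = −0.02156.
Intercept c from Point A: 797 + 438.58 + 0.04 = 1235.62.
At (223, 50): z = −329.3 − 1.1 + 1235.62 = 905.2 m.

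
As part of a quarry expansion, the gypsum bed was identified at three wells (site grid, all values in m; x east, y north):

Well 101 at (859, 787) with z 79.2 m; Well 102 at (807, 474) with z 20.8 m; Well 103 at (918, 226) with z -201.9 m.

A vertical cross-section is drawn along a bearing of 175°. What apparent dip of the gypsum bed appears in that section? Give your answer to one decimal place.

Let the plane be z = a·x + b·y + c.
Well 102−Well 101: −52a − 313b = −58.4;  Well 103−Well 101: 59a − 561b = −281.1.
Solving gives a = −1.15917, b = 0.37916.
Unit vector along 175° is (sin 175°, cos 175°) = (0.0872, -0.9962).
Slope in that direction = a·(0.0872) + b·(-0.9962) = −0.47875.
Apparent dip = arctan|0.47875| = 25.6° (true dip is 50.7°, so apparent ≤ true as expected).

25.6°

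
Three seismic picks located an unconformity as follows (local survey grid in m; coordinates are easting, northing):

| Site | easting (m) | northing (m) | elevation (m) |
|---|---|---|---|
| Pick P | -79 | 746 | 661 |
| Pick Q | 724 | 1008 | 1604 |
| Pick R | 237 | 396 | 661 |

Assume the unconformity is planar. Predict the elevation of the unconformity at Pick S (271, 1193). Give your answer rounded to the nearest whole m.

Let the plane be z = a·easting + b·northing + c.
Pick Q−Pick P: 803a + 262b = 943;  Pick R−Pick P: 316a − 350b = 0.
Solving gives a = 0.90712, b = 0.81900.
Then c = 661 − a·-79 − b·746 = 121.69.
At (271, 1193): z = 245.8 + 977.1 + 121.69 = 1344.6 m.

1345 m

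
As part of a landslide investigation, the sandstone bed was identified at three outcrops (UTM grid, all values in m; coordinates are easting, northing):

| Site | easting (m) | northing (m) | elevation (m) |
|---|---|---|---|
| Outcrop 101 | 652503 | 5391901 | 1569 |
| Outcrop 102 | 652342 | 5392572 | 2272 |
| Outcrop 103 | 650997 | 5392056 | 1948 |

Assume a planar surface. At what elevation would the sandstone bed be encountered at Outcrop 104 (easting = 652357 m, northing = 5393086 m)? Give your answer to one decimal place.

2790.1 m

Two edge vectors: Outcrop 101→Outcrop 102 = (-161, 671, 703), Outcrop 101→Outcrop 103 = (-1506, 155, 379).
Normal n = (Outcrop 101→Outcrop 102) × (Outcrop 101→Outcrop 103) = (145344, -997699, 985571).
So ∂z/∂easting = −n_x/n_z = −0.147471872 and ∂z/∂northing = −n_y/n_z = 1.012305557.
Intercept c from Outcrop 101: 1569 + 96225.84 − 5458251.34 = −5360456.51.
At (652357, 5393086): z = −96204.3 + 5459450.9 − 5360456.51 = 2790.1 m.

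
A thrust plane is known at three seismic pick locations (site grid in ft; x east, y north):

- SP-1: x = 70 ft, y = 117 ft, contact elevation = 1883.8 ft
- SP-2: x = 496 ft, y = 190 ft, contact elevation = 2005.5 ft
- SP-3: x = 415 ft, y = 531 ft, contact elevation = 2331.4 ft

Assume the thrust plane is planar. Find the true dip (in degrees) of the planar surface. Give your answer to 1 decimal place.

44.7°

Two edge vectors: SP-1→SP-2 = (426, 73, 121.7), SP-1→SP-3 = (345, 414, 447.6).
Normal n = (SP-1→SP-2) × (SP-1→SP-3) = (-17709, -148691.1, 151179).
So ∂z/∂x = −n_x/n_z = 0.11714 and ∂z/∂y = −n_y/n_z = 0.98354.
Gradient magnitude |∇z| = √(a² + b²) = √(0.01372 + 0.96736) = 0.99049.
True dip = arctan(0.99049) = 44.7°, dipping toward S (azimuth ≈ 187°).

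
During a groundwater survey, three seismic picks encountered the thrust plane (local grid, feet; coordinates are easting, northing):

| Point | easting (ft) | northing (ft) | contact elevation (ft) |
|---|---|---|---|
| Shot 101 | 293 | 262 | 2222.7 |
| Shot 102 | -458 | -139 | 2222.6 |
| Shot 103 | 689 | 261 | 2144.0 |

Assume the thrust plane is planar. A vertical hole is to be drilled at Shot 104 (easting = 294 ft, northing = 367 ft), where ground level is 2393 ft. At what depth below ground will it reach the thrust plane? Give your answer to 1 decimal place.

131.6 ft

Let the plane be z = a·easting + b·northing + c.
Shot 102−Shot 101: −751a − 401b = −0.1;  Shot 103−Shot 101: 396a − 1b = −78.7.
Solving gives a = −0.19780, b = 0.37070.
Then c = 2222.7 − a·293 − b·262 = 2183.53.
At (294, 367): z_contact = −58.15 + 136.05 + 2183.53 = 2261.43 ft.
Depth below ground = 2393 − 2261.43 = 131.6 ft.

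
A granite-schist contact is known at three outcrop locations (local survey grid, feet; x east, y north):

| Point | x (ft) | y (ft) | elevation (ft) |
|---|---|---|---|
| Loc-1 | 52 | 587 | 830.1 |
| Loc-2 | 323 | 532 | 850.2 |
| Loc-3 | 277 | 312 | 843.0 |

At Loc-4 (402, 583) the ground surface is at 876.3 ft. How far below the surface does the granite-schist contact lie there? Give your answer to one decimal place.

Let the plane be z = a·x + b·y + c.
Loc-2−Loc-1: 271a − 55b = 20.1;  Loc-3−Loc-1: 225a − 275b = 12.9.
Solving gives a = 0.07752, b = 0.01652.
Then c = 830.1 − a·52 − b·587 = 816.37.
At (402, 583): z_contact = 31.16 + 9.63 + 816.37 = 857.17 ft.
Depth below ground = 876.3 − 857.17 = 19.1 ft.

19.1 ft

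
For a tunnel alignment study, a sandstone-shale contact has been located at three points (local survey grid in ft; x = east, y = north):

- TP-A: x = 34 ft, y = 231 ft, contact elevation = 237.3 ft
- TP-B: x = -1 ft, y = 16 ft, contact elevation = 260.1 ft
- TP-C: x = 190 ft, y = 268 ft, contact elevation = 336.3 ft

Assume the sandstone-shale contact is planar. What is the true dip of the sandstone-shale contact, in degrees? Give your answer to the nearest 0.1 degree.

35.8°

Let the plane be z = a·x + b·y + c.
TP-B−TP-A: −35a − 215b = 22.8;  TP-C−TP-A: 156a + 37b = 99.
Solving gives a = 0.68626, b = −0.21776.
Gradient magnitude |∇z| = √(a² + b²) = √(0.47096 + 0.04742) = 0.71999.
True dip = arctan(0.71999) = 35.8°, dipping toward WNW (azimuth ≈ 288°).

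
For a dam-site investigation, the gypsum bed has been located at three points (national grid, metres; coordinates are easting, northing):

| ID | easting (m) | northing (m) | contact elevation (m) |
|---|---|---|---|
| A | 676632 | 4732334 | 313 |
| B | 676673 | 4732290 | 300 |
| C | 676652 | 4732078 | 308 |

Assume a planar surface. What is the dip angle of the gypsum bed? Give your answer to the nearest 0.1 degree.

17.9°

Two edge vectors: A→B = (41, -44, -13), A→C = (20, -256, -5).
Normal n = (A→B) × (A→C) = (-3108, -55, -9616).
So ∂z/∂easting = −n_x/n_z = −0.32321 and ∂z/∂northing = −n_y/n_z = −0.00572.
Gradient magnitude |∇z| = √(a² + b²) = √(0.10447 + 0.00003) = 0.32326.
True dip = arctan(0.32326) = 17.9°, dipping toward E (azimuth ≈ 089°).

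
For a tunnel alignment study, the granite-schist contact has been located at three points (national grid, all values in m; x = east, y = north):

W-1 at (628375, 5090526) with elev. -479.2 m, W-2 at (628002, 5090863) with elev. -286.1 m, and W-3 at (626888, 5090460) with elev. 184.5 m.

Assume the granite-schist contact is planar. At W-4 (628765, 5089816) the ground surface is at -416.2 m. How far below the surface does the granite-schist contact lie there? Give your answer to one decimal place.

Two edge vectors: W-1→W-2 = (-373, 337, 193.1), W-1→W-3 = (-1487, -66, 663.7).
Normal n = (W-1→W-2) × (W-1→W-3) = (236411.5, -39579.6, 525737).
So ∂z/∂x = −n_x/n_z = −0.449676359 and ∂z/∂y = −n_y/n_z = 0.075284030.
Intercept c from W-1: -479.2 + 282565.38 − 383235.31 = −101149.13.
At (628765, 5089816): z_contact = −282740.76 + 383181.86 − 101149.13 = -708.03 m.
Depth below ground = -416.2 − (-708.03) = 291.8 m.

291.8 m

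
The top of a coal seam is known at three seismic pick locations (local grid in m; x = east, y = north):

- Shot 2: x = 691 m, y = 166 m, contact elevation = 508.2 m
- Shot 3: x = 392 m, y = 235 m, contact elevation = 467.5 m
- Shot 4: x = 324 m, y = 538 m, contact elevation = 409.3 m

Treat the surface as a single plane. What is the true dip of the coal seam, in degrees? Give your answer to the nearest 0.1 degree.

Two edge vectors: Shot 2→Shot 3 = (-299, 69, -40.7), Shot 2→Shot 4 = (-367, 372, -98.9).
Normal n = (Shot 2→Shot 3) × (Shot 2→Shot 4) = (8316.3, -14634.2, -85905).
So ∂z/∂x = −n_x/n_z = 0.09681 and ∂z/∂y = −n_y/n_z = −0.17035.
Gradient magnitude |∇z| = √(a² + b²) = √(0.00937 + 0.02902) = 0.19594.
True dip = arctan(0.19594) = 11.1°, dipping toward NNW (azimuth ≈ 330°).

11.1°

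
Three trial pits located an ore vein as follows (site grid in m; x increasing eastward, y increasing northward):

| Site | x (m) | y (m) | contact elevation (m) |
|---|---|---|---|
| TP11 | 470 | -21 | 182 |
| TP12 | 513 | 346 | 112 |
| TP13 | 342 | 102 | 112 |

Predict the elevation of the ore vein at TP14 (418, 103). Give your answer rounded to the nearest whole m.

Two edge vectors: TP11→TP12 = (43, 367, -70), TP11→TP13 = (-128, 123, -70).
Normal n = (TP11→TP12) × (TP11→TP13) = (-17080, 11970, 52265).
So ∂z/∂x = −n_x/n_z = 0.32680 and ∂z/∂y = −n_y/n_z = −0.22903.
Intercept c from TP11: 182 − 153.59 − 4.81 = 23.60.
At (418, 103): z = 136.6 − 23.6 + 23.60 = 136.6 m.

137 m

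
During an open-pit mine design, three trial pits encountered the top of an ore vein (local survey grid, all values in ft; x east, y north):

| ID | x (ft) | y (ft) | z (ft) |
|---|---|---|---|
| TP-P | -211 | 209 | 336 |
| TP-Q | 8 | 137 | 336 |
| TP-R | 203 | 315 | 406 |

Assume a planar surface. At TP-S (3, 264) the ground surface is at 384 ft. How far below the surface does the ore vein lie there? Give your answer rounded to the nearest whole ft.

Let the plane be z = a·x + b·y + c.
TP-Q−TP-P: 219a − 72b = 0;  TP-R−TP-P: 414a + 106b = 70.
Solving gives a = 0.09505, b = 0.28913.
Then c = 336 − a·-211 − b·209 = 295.63.
At (3, 264): z_contact = 0.3 + 76.3 + 295.63 = 372.2 ft.
Depth below ground = 384 − 372.2 = 12 ft.

12 ft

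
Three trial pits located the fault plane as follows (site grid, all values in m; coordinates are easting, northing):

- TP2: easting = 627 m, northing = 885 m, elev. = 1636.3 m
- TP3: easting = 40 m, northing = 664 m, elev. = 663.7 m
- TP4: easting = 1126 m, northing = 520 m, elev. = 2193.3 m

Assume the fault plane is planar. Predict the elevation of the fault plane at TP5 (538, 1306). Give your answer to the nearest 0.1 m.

Let the plane be z = a·easting + b·northing + c.
TP3−TP2: −587a − 221b = −972.6;  TP4−TP2: 499a − 365b = 557.
Solving gives a = 1.473177, b = 0.487987.
Then c = 1636.3 − a·627 − b·885 = 280.75.
At (538, 1306): z = 792.6 + 637.3 + 280.75 = 1710.6 m.

1710.6 m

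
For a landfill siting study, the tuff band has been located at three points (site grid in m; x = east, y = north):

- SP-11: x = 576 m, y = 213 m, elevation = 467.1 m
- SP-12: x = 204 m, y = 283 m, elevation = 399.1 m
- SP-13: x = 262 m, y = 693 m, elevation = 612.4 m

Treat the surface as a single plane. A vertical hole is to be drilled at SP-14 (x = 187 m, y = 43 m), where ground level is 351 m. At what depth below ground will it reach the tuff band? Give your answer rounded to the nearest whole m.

Two edge vectors: SP-11→SP-12 = (-372, 70, -68), SP-11→SP-13 = (-314, 480, 145.3).
Normal n = (SP-11→SP-12) × (SP-11→SP-13) = (42811, 75403.6, -156580).
So ∂z/∂x = −n_x/n_z = 0.27341 and ∂z/∂y = −n_y/n_z = 0.48157.
Intercept c from SP-11: 467.1 − 157.49 − 102.57 = 207.04.
At (187, 43): z_contact = 51.1 + 20.7 + 207.04 = 278.9 m.
Depth below ground = 351 − 278.9 = 72 m.

72 m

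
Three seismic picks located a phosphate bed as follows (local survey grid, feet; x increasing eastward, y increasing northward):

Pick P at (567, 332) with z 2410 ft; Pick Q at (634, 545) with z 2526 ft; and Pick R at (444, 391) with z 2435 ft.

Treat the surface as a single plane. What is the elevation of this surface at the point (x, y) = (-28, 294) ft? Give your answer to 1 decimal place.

2359.9 ft

Let the plane be z = a·x + b·y + c.
Pick Q−Pick P: 67a + 213b = 116;  Pick R−Pick P: −123a + 59b = 25.
Solving gives a = 0.05038, b = 0.52875.
Then c = 2410 − a·567 − b·332 = 2205.89.
At (-28, 294): z = −1.4 + 155.5 + 2205.89 = 2359.9 ft.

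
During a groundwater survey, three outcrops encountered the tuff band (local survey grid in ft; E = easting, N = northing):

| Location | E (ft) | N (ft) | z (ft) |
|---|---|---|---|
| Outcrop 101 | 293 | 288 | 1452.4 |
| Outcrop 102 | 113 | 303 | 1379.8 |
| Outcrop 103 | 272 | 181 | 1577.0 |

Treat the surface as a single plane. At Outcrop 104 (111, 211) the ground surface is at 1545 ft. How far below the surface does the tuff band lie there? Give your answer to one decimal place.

53.2 ft

Two edge vectors: Outcrop 101→Outcrop 102 = (-180, 15, -72.6), Outcrop 101→Outcrop 103 = (-21, -107, 124.6).
Normal n = (Outcrop 101→Outcrop 102) × (Outcrop 101→Outcrop 103) = (-5899.2, 23952.6, 19575).
So ∂z/∂E = −n_x/n_z = 0.30136 and ∂z/∂N = −n_y/n_z = −1.22363.
Intercept c from Outcrop 101: 1452.4 − 88.30 + 352.41 = 1716.51.
At (111, 211): z_contact = 33.45 − 258.19 + 1716.51 = 1491.77 ft.
Depth below ground = 1545 − 1491.77 = 53.2 ft.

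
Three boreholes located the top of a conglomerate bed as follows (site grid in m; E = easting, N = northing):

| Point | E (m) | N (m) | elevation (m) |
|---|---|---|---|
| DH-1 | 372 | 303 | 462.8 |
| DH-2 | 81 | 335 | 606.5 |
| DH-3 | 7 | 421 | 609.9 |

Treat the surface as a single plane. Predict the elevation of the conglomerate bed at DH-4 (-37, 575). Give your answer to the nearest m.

Let the plane be z = a·E + b·N + c.
DH-2−DH-1: −291a + 32b = 143.7;  DH-3−DH-1: −365a + 118b = 147.1.
Solving gives a = −0.54062, b = −0.42565.
Then c = 462.8 − a·372 − b·303 = 792.88.
At (-37, 575): z = 20.0 − 244.7 + 792.88 = 568.1 m.

568 m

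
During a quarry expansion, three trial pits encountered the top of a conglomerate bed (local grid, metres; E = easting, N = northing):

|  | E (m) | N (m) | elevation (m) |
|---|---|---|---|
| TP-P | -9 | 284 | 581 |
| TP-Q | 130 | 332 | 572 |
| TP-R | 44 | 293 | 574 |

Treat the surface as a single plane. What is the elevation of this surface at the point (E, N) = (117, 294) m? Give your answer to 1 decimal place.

Two edge vectors: TP-P→TP-Q = (139, 48, -9), TP-P→TP-R = (53, 9, -7).
Normal n = (TP-P→TP-Q) × (TP-P→TP-R) = (-255, 496, -1293).
So ∂z/∂E = −n_x/n_z = −0.19722 and ∂z/∂N = −n_y/n_z = 0.38360.
Intercept c from TP-P: 581 − 1.77 − 108.94 = 470.28.
At (117, 294): z = −23.1 + 112.8 + 470.28 = 560.0 m.

560.0 m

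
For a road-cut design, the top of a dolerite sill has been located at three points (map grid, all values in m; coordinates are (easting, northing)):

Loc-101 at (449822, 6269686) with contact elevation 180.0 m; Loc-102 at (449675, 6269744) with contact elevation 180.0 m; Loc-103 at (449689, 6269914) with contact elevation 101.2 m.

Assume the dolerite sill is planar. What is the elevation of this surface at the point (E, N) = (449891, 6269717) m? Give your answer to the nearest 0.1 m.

Two edge vectors: Loc-101→Loc-102 = (-147, 58, 0), Loc-101→Loc-103 = (-133, 228, -78.8).
Normal n = (Loc-101→Loc-102) × (Loc-101→Loc-103) = (-4570.4, -11583.6, -25802).
So ∂z/∂E = −n_x/n_z = −0.177133556 and ∂z/∂N = −n_y/n_z = −0.448941942.
Intercept c from Loc-101: 180 + 79678.57 + 2814725.01 = 2894583.58.
At (449891, 6269717): z = −79690.8 − 2814738.9 + 2894583.58 = 153.9 m.

153.9 m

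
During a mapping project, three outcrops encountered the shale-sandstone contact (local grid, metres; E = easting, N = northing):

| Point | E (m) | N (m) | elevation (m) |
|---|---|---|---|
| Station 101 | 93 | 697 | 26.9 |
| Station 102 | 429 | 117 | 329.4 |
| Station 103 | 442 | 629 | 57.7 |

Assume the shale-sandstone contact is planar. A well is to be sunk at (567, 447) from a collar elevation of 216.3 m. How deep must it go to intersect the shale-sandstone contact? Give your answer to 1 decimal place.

Let the plane be z = a·E + b·N + c.
Station 102−Station 101: 336a − 580b = 302.5;  Station 103−Station 101: 349a − 68b = 30.8.
Solving gives a = −0.01507, b = −0.53028.
Then c = 26.9 − a·93 − b·697 = 397.91.
At (567, 447): z_contact = −8.54 − 237.04 + 397.91 = 152.33 m.
Depth below ground = 216.3 − 152.33 = 64.0 m.

64.0 m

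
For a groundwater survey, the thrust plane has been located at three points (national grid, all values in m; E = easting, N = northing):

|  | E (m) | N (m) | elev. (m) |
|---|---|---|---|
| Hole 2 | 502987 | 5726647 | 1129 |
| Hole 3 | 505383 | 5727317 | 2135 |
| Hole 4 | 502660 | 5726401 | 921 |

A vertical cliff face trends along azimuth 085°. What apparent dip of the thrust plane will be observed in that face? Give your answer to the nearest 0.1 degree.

18.3°

Let the plane be z = a·E + b·N + c.
Hole 3−Hole 2: 2396a + 670b = 1006;  Hole 4−Hole 2: −327a − 246b = −208.
Solving gives a = 0.29195, b = 0.45745.
Unit vector along 085° is (sin 85°, cos 85°) = (0.9962, 0.0872).
Slope in that direction = a·(0.9962) + b·(0.0872) = 0.33071.
Apparent dip = arctan|0.33071| = 18.3° (true dip is 28.5°, so apparent ≤ true as expected).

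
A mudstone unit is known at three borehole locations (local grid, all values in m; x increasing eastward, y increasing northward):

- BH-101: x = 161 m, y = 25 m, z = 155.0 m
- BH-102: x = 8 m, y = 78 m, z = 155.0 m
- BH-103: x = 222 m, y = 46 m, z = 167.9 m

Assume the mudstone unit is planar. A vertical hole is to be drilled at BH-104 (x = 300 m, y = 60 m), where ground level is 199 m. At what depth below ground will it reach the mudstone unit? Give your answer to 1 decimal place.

Two edge vectors: BH-101→BH-102 = (-153, 53, 0), BH-101→BH-103 = (61, 21, 12.9).
Normal n = (BH-101→BH-102) × (BH-101→BH-103) = (683.7, 1973.7, -6446).
So ∂z/∂x = −n_x/n_z = 0.10607 and ∂z/∂y = −n_y/n_z = 0.30619.
Intercept c from BH-101: 155 − 17.08 − 7.65 = 130.27.
At (300, 60): z_contact = 31.82 + 18.37 + 130.27 = 180.46 m.
Depth below ground = 199 − 180.46 = 18.5 m.

18.5 m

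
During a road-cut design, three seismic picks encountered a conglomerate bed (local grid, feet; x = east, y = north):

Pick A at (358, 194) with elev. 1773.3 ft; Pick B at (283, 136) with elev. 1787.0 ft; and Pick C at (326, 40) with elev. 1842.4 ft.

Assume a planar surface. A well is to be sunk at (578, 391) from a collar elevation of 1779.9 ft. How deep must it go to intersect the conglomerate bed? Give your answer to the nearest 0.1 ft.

Let the plane be z = a·x + b·y + c.
Pick B−Pick A: −75a − 58b = 13.7;  Pick C−Pick A: −32a − 154b = 69.1.
Solving gives a = 0.19579, b = −0.48939.
Then c = 1773.3 − a·358 − b·194 = 1798.15.
At (578, 391): z_contact = 113.17 − 191.35 + 1798.15 = 1719.97 ft.
Depth below ground = 1779.9 − 1719.97 = 59.9 ft.

59.9 ft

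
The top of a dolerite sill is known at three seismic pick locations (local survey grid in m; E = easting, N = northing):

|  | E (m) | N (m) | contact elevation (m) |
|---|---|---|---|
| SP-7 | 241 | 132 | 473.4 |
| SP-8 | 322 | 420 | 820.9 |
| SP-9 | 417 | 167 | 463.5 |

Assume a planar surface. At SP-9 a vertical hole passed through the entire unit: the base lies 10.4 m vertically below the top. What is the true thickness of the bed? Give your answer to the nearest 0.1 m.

Two edge vectors: SP-7→SP-8 = (81, 288, 347.5), SP-7→SP-9 = (176, 35, -9.9).
Normal n = (SP-7→SP-8) × (SP-7→SP-9) = (-15013.7, 61961.9, -47853).
So ∂z/∂E = −n_x/n_z = −0.31375 and ∂z/∂N = −n_y/n_z = 1.29484.
|∇z| = √(a²+b²) = 1.33231, so dip δ = arctan(1.33231) = 53.11°.
True thickness = vertical thickness × cos δ = 10.4 × cos 53.11° = 6.2 m.

6.2 m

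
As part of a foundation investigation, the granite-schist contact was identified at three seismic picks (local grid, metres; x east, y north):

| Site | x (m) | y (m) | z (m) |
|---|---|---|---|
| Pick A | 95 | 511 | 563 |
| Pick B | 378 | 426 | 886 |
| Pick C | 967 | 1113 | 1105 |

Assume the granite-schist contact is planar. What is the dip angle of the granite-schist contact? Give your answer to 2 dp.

Let the plane be z = a·x + b·y + c.
Pick B−Pick A: 283a − 85b = 323;  Pick C−Pick A: 872a + 602b = 542.
Solving gives a = 0.98376, b = −0.52465.
Gradient magnitude |∇z| = √(a² + b²) = √(0.96779 + 0.27526) = 1.11492.
True dip = arctan(1.11492) = 48.11°, dipping toward WNW (azimuth ≈ 298°).

48.11°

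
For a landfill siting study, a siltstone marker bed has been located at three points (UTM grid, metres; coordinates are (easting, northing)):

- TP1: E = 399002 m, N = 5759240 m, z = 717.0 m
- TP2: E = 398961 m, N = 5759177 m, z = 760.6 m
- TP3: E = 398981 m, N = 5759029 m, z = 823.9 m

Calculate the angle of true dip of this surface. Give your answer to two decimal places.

30.14°

Two edge vectors: TP1→TP2 = (-41, -63, 43.6), TP1→TP3 = (-21, -211, 106.9).
Normal n = (TP1→TP2) × (TP1→TP3) = (2464.9, 3467.3, 7328).
So ∂z/∂E = −n_x/n_z = −0.33637 and ∂z/∂N = −n_y/n_z = −0.47316.
Gradient magnitude |∇z| = √(a² + b²) = √(0.11314 + 0.22388) = 0.58054.
True dip = arctan(0.58054) = 30.14°, dipping toward NE (azimuth ≈ 035°).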